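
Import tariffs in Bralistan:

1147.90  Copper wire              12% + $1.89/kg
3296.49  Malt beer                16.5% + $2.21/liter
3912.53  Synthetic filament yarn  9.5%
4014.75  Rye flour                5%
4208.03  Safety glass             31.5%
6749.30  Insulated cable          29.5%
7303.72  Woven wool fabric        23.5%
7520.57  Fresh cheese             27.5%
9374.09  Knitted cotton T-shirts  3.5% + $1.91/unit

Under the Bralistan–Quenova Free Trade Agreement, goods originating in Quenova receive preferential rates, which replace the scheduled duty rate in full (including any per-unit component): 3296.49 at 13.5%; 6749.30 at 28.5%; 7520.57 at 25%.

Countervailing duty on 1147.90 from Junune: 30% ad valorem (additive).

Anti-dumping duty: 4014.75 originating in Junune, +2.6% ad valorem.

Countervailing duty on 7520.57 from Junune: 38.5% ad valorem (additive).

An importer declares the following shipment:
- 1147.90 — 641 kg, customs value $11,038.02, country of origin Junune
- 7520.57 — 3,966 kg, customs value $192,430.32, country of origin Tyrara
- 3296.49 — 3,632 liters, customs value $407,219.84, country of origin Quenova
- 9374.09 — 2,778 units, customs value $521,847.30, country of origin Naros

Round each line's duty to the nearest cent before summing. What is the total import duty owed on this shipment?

$137,311.12

Line 1 (1147.90, Junune, 641 kg, $11,038.02):
Base rate for 1147.90 is 12% + $1.89/kg.
Additional duty on 1147.90 from Junune: +30%. Applied ad valorem rate: 12% + 30% = 42%.
Duty = $11,038.02 × 42% + 641 × $1.89 = $5,847.46.
Line 2 (7520.57, Tyrara, 3,966 kg, $192,430.32):
Base rate for 7520.57 is 27.5%.
7520.57 has an FTA preferential rate, but origin Tyrara is not Quenova; base rate stands.
The additional-duty order on 7520.57 targets Junune, not Tyrara; it does not apply.
Duty = $192,430.32 × 27.5% = $52,918.34.
Line 3 (3296.49, Quenova, 3,632 liters, $407,219.84):
Base rate for 3296.49 is 16.5% + $2.21/liter.
Origin Quenova qualifies under the Bralistan–Quenova agreement and 3296.49 is covered: preferential rate 13.5% applies instead.
Duty = $407,219.84 × 13.5% = $54,974.68.
Line 4 (9374.09, Naros, 2,778 units, $521,847.30):
Base rate for 9374.09 is 3.5% + $1.91/unit.
Duty = $521,847.30 × 3.5% + 2,778 × $1.91 = $23,570.64.
Total = $5,847.46 + $52,918.34 + $54,974.68 + $23,570.64 = $137,311.12.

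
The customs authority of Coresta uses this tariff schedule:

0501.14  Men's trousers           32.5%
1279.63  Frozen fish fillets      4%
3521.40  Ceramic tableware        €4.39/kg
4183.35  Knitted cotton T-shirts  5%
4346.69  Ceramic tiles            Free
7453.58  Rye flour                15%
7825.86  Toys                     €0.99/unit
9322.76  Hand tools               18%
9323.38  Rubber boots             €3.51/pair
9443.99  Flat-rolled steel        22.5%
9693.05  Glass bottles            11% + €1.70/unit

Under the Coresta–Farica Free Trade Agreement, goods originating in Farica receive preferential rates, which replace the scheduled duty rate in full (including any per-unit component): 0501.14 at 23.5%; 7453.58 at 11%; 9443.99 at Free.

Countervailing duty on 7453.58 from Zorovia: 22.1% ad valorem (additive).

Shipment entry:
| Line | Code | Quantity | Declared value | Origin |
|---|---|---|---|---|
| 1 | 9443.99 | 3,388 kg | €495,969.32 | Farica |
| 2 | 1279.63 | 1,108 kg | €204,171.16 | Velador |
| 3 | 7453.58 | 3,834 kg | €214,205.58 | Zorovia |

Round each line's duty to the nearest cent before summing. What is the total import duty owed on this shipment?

Line 1 (9443.99, Farica, 3,388 kg, €495,969.32):
Base rate for 9443.99 is 22.5%.
Origin Farica qualifies under the Coresta–Farica agreement and 9443.99 is covered: preferential rate Free applies instead.
Duty = €495,969.32 × 0% = €0.00.
Line 2 (1279.63, Velador, 1,108 kg, €204,171.16):
Base rate for 1279.63 is 4%.
Duty = €204,171.16 × 4% = €8,166.85.
Line 3 (7453.58, Zorovia, 3,834 kg, €214,205.58):
Base rate for 7453.58 is 15%.
7453.58 has an FTA preferential rate, but origin Zorovia is not Farica; base rate stands.
Additional duty on 7453.58 from Zorovia: +22.1%. Applied ad valorem rate: 15% + 22.1% = 37.1%.
Duty = €214,205.58 × 37.1% = €79,470.27.
Total = €0.00 + €8,166.85 + €79,470.27 = €87,637.12.

€87,637.12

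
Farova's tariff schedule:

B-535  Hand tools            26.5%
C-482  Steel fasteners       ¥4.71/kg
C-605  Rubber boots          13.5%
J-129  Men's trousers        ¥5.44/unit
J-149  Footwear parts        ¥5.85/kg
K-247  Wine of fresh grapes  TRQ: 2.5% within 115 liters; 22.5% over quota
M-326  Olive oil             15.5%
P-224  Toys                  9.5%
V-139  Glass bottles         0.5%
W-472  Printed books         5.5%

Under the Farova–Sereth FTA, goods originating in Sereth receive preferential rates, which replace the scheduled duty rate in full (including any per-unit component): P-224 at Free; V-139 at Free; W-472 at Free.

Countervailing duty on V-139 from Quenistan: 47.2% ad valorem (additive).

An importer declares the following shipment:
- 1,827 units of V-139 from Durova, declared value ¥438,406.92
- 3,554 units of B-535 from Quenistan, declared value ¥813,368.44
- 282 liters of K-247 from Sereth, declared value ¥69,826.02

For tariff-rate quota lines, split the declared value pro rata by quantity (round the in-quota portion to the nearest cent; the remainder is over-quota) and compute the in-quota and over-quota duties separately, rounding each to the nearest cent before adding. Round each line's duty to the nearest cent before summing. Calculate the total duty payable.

¥227,750.50

Line 1 (V-139, Durova, 1,827 units, ¥438,406.92):
Base rate for V-139 is 0.5%.
V-139 has an FTA preferential rate, but origin Durova is not Sereth; base rate stands.
The additional-duty order on V-139 targets Quenistan, not Durova; it does not apply.
Duty = ¥438,406.92 × 0.5% = ¥2,192.03.
Line 2 (B-535, Quenistan, 3,554 units, ¥813,368.44):
Base rate for B-535 is 26.5%.
Duty = ¥813,368.44 × 26.5% = ¥215,542.64.
Line 3 (K-247, Sereth, 282 liters, ¥69,826.02):
Code K-247 is under a tariff-rate quota (threshold 115 liters). In-quota: 115 liters at 2.5%; over-quota: 167 liters at 22.5%.
Pro-rata value split: in-quota = ¥69,826.02 × 115/282 = ¥28,475.15; over-quota = ¥69,826.02 − ¥28,475.15 = ¥41,350.87.
In-quota duty = ¥28,475.15 × 2.5% = ¥711.88. Over-quota duty = ¥41,350.87 × 22.5% = ¥9,303.95.
Line duty = ¥711.88 + ¥9,303.95 = ¥10,015.83.
Total = ¥2,192.03 + ¥215,542.64 + ¥10,015.83 = ¥227,750.50.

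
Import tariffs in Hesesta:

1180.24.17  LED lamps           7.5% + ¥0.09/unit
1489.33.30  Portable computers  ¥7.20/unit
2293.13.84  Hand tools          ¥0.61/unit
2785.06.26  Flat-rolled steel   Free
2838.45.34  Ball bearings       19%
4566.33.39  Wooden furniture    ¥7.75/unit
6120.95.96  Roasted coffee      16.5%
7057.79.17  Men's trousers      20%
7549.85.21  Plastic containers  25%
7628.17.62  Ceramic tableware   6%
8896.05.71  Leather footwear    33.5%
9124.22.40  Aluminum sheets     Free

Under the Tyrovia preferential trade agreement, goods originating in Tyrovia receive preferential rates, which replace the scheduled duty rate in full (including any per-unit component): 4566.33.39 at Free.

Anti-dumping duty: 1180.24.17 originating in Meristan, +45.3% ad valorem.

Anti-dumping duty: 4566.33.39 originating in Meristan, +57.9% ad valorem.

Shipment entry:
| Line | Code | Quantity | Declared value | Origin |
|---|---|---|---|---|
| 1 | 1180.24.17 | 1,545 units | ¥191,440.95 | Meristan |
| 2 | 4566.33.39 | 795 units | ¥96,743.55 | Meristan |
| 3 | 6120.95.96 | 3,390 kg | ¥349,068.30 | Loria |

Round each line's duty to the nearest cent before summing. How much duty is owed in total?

¥220,991.91

Line 1 (1180.24.17, Meristan, 1,545 units, ¥191,440.95):
Base rate for 1180.24.17 is 7.5% + ¥0.09/unit.
Additional duty on 1180.24.17 from Meristan: +45.3%. Applied ad valorem rate: 7.5% + 45.3% = 52.8%.
Duty = ¥191,440.95 × 52.8% + 1,545 × ¥0.09 = ¥101,219.87.
Line 2 (4566.33.39, Meristan, 795 units, ¥96,743.55):
Base rate for 4566.33.39 is ¥7.75/unit.
4566.33.39 has an FTA preferential rate, but origin Meristan is not Tyrovia; base rate stands.
Additional duty on 4566.33.39 from Meristan: +57.9% ad valorem. Applied ad valorem rate = 57.9%.
Duty = ¥96,743.55 × 57.9% + 795 × ¥7.75 = ¥62,175.77.
Line 3 (6120.95.96, Loria, 3,390 kg, ¥349,068.30):
Base rate for 6120.95.96 is 16.5%.
Duty = ¥349,068.30 × 16.5% = ¥57,596.27.
Total = ¥101,219.87 + ¥62,175.77 + ¥57,596.27 = ¥220,991.91.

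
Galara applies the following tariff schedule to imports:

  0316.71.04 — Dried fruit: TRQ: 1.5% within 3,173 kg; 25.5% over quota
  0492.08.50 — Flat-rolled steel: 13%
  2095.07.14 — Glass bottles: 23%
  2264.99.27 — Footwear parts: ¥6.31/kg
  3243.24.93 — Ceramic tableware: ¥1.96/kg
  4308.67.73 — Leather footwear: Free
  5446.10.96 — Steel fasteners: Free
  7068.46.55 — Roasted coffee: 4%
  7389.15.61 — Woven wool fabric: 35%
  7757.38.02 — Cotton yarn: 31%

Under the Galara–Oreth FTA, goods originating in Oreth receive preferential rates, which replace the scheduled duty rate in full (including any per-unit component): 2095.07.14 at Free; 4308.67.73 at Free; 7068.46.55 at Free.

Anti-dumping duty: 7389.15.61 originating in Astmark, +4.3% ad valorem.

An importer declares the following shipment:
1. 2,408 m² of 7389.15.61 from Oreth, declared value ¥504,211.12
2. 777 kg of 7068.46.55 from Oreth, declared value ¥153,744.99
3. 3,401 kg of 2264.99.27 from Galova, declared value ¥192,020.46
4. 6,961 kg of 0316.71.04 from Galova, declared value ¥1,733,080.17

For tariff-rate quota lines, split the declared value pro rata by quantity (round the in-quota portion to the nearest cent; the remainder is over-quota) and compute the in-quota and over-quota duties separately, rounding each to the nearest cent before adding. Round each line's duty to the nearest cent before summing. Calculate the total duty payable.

¥450,274.01

Line 1 (7389.15.61, Oreth, 2,408 m², ¥504,211.12):
Base rate for 7389.15.61 is 35%.
Origin Oreth is the FTA partner but 7389.15.61 is not on the preference list; base rate stands.
The additional-duty order on 7389.15.61 targets Astmark, not Oreth; it does not apply.
Duty = ¥504,211.12 × 35% = ¥176,473.89.
Line 2 (7068.46.55, Oreth, 777 kg, ¥153,744.99):
Base rate for 7068.46.55 is 4%.
Origin Oreth qualifies under the Galara–Oreth agreement and 7068.46.55 is covered: preferential rate Free applies instead.
Duty = ¥153,744.99 × 0% = ¥0.00.
Line 3 (2264.99.27, Galova, 3,401 kg, ¥192,020.46):
Base rate for 2264.99.27 is ¥6.31/kg.
Duty = 3,401 × ¥6.31 = ¥21,460.31.
Line 4 (0316.71.04, Galova, 6,961 kg, ¥1,733,080.17):
Code 0316.71.04 is under a tariff-rate quota (threshold 3,173 kg). In-quota: 3,173 kg at 1.5%; over-quota: 3,788 kg at 25.5%.
Pro-rata value split: in-quota = ¥1,733,080.17 × 3,173/6,961 = ¥789,981.81; over-quota = ¥1,733,080.17 − ¥789,981.81 = ¥943,098.36.
In-quota duty = ¥789,981.81 × 1.5% = ¥11,849.73. Over-quota duty = ¥943,098.36 × 25.5% = ¥240,490.08.
Line duty = ¥11,849.73 + ¥240,490.08 = ¥252,339.81.
Total = ¥176,473.89 + ¥0.00 + ¥21,460.31 + ¥252,339.81 = ¥450,274.01.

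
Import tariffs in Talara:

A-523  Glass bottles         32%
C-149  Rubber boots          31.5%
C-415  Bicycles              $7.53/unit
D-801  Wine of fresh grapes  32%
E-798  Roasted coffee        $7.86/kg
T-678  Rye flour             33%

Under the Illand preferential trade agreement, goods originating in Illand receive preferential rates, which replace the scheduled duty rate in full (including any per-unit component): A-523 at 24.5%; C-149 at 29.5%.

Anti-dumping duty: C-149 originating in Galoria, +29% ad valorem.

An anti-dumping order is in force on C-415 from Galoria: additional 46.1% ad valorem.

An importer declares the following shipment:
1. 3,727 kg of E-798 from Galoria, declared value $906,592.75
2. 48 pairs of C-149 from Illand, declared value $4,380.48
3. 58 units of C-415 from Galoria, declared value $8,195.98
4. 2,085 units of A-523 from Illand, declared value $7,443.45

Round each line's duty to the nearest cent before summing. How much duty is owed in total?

$36,625.20

Line 1 (E-798, Galoria, 3,727 kg, $906,592.75):
Base rate for E-798 is $7.86/kg.
Duty = 3,727 × $7.86 = $29,294.22.
Line 2 (C-149, Illand, 48 pairs, $4,380.48):
Base rate for C-149 is 31.5%.
Origin Illand qualifies under the Talara–Illand agreement and C-149 is covered: preferential rate 29.5% applies instead.
The additional-duty order on C-149 targets Galoria, not Illand; it does not apply.
Duty = $4,380.48 × 29.5% = $1,292.24.
Line 3 (C-415, Galoria, 58 units, $8,195.98):
Base rate for C-415 is $7.53/unit.
Additional duty on C-415 from Galoria: +46.1% ad valorem. Applied ad valorem rate = 46.1%.
Duty = $8,195.98 × 46.1% + 58 × $7.53 = $4,215.09.
Line 4 (A-523, Illand, 2,085 units, $7,443.45):
Base rate for A-523 is 32%.
Origin Illand qualifies under the Talara–Illand agreement and A-523 is covered: preferential rate 24.5% applies instead.
Duty = $7,443.45 × 24.5% = $1,823.65.
Total = $29,294.22 + $1,292.24 + $4,215.09 + $1,823.65 = $36,625.20.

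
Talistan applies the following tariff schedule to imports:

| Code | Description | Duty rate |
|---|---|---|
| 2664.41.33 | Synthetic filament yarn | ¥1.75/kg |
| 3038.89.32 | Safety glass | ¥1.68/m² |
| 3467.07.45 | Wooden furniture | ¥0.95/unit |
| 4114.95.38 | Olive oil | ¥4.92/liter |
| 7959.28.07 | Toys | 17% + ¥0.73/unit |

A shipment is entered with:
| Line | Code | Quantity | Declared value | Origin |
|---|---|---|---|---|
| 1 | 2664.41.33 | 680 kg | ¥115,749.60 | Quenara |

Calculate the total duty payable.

Line 1 (2664.41.33, Quenara, 680 kg, ¥115,749.60):
Base rate for 2664.41.33 is ¥1.75/kg.
Duty = 680 × ¥1.75 = ¥1,190.00.

¥1,190.00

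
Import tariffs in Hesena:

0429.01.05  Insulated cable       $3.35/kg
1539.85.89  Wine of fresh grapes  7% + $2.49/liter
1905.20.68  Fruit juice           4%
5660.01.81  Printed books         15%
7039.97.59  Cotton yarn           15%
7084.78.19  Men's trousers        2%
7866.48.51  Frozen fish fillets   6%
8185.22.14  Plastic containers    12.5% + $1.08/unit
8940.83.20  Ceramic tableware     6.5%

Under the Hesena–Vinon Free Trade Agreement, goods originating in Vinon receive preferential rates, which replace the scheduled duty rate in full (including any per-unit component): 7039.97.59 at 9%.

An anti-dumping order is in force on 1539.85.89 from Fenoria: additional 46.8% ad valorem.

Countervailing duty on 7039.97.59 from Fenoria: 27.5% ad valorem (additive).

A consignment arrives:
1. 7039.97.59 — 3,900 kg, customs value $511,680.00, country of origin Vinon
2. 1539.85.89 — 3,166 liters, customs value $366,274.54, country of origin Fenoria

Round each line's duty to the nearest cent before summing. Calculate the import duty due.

$250,990.24

Line 1 (7039.97.59, Vinon, 3,900 kg, $511,680.00):
Base rate for 7039.97.59 is 15%.
Origin Vinon qualifies under the Hesena–Vinon agreement and 7039.97.59 is covered: preferential rate 9% applies instead.
The additional-duty order on 7039.97.59 targets Fenoria, not Vinon; it does not apply.
Duty = $511,680.00 × 9% = $46,051.20.
Line 2 (1539.85.89, Fenoria, 3,166 liters, $366,274.54):
Base rate for 1539.85.89 is 7% + $2.49/liter.
Additional duty on 1539.85.89 from Fenoria: +46.8%. Applied ad valorem rate: 7% + 46.8% = 53.8%.
Duty = $366,274.54 × 53.8% + 3,166 × $2.49 = $204,939.04.
Total = $46,051.20 + $204,939.04 = $250,990.24.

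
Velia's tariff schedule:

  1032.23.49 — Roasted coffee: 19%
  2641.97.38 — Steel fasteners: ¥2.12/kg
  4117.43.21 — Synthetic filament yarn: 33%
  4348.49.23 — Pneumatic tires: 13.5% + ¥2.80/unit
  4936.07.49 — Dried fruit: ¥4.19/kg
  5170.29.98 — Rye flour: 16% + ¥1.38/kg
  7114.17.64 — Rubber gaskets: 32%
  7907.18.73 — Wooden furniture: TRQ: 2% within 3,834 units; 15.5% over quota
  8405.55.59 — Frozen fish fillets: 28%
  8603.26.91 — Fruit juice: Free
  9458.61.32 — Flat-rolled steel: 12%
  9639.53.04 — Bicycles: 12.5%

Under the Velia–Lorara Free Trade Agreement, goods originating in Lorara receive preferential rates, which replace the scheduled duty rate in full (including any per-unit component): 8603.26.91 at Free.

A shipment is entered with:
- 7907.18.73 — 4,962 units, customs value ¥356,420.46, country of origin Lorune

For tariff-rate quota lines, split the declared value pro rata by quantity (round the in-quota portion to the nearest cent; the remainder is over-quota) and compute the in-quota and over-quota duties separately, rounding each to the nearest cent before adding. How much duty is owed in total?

Line 1 (7907.18.73, Lorune, 4,962 units, ¥356,420.46):
Code 7907.18.73 is under a tariff-rate quota (threshold 3,834 units). In-quota: 3,834 units at 2%; over-quota: 1,128 units at 15.5%.
Pro-rata value split: in-quota = ¥356,420.46 × 3,834/4,962 = ¥275,396.22; over-quota = ¥356,420.46 − ¥275,396.22 = ¥81,024.24.
In-quota duty = ¥275,396.22 × 2% = ¥5,507.92. Over-quota duty = ¥81,024.24 × 15.5% = ¥12,558.76.
Line duty = ¥5,507.92 + ¥12,558.76 = ¥18,066.68.

¥18,066.68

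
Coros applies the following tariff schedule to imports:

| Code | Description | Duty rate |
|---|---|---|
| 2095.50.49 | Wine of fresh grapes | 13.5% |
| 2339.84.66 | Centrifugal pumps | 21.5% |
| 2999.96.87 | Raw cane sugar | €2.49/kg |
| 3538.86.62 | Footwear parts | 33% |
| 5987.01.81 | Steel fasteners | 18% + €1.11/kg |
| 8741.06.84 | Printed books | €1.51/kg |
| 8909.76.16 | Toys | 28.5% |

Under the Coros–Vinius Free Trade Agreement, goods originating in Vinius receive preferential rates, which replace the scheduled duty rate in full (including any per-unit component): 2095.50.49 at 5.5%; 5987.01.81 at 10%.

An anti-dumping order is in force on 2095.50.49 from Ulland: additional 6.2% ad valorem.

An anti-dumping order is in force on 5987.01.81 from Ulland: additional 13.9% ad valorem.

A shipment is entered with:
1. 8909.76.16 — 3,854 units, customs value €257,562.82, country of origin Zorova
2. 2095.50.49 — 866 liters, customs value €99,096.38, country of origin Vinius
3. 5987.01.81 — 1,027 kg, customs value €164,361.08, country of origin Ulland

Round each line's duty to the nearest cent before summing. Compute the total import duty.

€132,426.85

Line 1 (8909.76.16, Zorova, 3,854 units, €257,562.82):
Base rate for 8909.76.16 is 28.5%.
Duty = €257,562.82 × 28.5% = €73,405.40.
Line 2 (2095.50.49, Vinius, 866 liters, €99,096.38):
Base rate for 2095.50.49 is 13.5%.
Origin Vinius qualifies under the Coros–Vinius agreement and 2095.50.49 is covered: preferential rate 5.5% applies instead.
The additional-duty order on 2095.50.49 targets Ulland, not Vinius; it does not apply.
Duty = €99,096.38 × 5.5% = €5,450.30.
Line 3 (5987.01.81, Ulland, 1,027 kg, €164,361.08):
Base rate for 5987.01.81 is 18% + €1.11/kg.
5987.01.81 has an FTA preferential rate, but origin Ulland is not Vinius; base rate stands.
Additional duty on 5987.01.81 from Ulland: +13.9%. Applied ad valorem rate: 18% + 13.9% = 31.9%.
Duty = €164,361.08 × 31.9% + 1,027 × €1.11 = €53,571.15.
Total = €73,405.40 + €5,450.30 + €53,571.15 = €132,426.85.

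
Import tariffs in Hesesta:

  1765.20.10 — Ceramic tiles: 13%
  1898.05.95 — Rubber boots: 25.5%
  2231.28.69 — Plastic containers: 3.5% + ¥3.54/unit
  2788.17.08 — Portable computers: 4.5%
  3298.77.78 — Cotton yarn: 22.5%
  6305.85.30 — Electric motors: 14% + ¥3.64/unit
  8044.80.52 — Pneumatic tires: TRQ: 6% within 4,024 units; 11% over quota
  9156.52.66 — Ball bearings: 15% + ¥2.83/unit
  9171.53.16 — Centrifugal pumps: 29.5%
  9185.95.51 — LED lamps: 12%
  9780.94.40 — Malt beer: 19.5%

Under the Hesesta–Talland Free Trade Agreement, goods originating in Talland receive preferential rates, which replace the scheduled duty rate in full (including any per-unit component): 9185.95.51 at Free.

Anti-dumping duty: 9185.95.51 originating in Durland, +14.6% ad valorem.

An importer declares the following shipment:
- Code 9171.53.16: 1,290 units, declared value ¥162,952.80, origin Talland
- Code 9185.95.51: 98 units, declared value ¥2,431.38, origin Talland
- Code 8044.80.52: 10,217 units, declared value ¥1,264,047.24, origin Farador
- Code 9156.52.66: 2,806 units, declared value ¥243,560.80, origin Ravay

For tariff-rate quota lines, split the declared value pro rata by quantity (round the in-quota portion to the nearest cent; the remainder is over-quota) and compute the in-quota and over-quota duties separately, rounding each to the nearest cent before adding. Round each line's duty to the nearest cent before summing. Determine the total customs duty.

¥206,698.92

Line 1 (9171.53.16, Talland, 1,290 units, ¥162,952.80):
Base rate for 9171.53.16 is 29.5%.
Origin Talland is the FTA partner but 9171.53.16 is not on the preference list; base rate stands.
Duty = ¥162,952.80 × 29.5% = ¥48,071.08.
Line 2 (9185.95.51, Talland, 98 units, ¥2,431.38):
Base rate for 9185.95.51 is 12%.
Origin Talland qualifies under the Hesesta–Talland agreement and 9185.95.51 is covered: preferential rate Free applies instead.
The additional-duty order on 9185.95.51 targets Durland, not Talland; it does not apply.
Duty = ¥2,431.38 × 0% = ¥0.00.
Line 3 (8044.80.52, Farador, 10,217 units, ¥1,264,047.24):
Code 8044.80.52 is under a tariff-rate quota (threshold 4,024 units). In-quota: 4,024 units at 6%; over-quota: 6,193 units at 11%.
Pro-rata value split: in-quota = ¥1,264,047.24 × 4,024/10,217 = ¥497,849.28; over-quota = ¥1,264,047.24 − ¥497,849.28 = ¥766,197.96.
In-quota duty = ¥497,849.28 × 6% = ¥29,870.96. Over-quota duty = ¥766,197.96 × 11% = ¥84,281.78.
Line duty = ¥29,870.96 + ¥84,281.78 = ¥114,152.74.
Line 4 (9156.52.66, Ravay, 2,806 units, ¥243,560.80):
Base rate for 9156.52.66 is 15% + ¥2.83/unit.
Duty = ¥243,560.80 × 15% + 2,806 × ¥2.83 = ¥44,475.10.
Total = ¥48,071.08 + ¥0.00 + ¥114,152.74 + ¥44,475.10 = ¥206,698.92.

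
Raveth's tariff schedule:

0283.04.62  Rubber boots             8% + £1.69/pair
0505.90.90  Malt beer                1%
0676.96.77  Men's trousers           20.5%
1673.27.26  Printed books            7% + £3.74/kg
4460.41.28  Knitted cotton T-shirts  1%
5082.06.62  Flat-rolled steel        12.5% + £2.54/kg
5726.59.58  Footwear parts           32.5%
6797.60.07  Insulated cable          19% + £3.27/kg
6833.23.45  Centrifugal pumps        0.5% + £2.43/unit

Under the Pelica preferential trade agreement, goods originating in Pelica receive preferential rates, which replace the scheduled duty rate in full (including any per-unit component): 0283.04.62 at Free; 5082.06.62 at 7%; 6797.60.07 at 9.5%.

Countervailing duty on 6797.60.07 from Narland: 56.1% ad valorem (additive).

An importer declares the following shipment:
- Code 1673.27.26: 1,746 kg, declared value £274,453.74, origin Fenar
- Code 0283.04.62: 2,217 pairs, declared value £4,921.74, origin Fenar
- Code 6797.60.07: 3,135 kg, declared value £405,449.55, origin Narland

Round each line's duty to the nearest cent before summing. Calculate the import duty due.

£344,626.33

Line 1 (1673.27.26, Fenar, 1,746 kg, £274,453.74):
Base rate for 1673.27.26 is 7% + £3.74/kg.
Duty = £274,453.74 × 7% + 1,746 × £3.74 = £25,741.80.
Line 2 (0283.04.62, Fenar, 2,217 pairs, £4,921.74):
Base rate for 0283.04.62 is 8% + £1.69/pair.
0283.04.62 has an FTA preferential rate, but origin Fenar is not Pelica; base rate stands.
Duty = £4,921.74 × 8% + 2,217 × £1.69 = £4,140.47.
Line 3 (6797.60.07, Narland, 3,135 kg, £405,449.55):
Base rate for 6797.60.07 is 19% + £3.27/kg.
6797.60.07 has an FTA preferential rate, but origin Narland is not Pelica; base rate stands.
Additional duty on 6797.60.07 from Narland: +56.1%. Applied ad valorem rate: 19% + 56.1% = 75.1%.
Duty = £405,449.55 × 75.1% + 3,135 × £3.27 = £314,744.06.
Total = £25,741.80 + £4,140.47 + £314,744.06 = £344,626.33.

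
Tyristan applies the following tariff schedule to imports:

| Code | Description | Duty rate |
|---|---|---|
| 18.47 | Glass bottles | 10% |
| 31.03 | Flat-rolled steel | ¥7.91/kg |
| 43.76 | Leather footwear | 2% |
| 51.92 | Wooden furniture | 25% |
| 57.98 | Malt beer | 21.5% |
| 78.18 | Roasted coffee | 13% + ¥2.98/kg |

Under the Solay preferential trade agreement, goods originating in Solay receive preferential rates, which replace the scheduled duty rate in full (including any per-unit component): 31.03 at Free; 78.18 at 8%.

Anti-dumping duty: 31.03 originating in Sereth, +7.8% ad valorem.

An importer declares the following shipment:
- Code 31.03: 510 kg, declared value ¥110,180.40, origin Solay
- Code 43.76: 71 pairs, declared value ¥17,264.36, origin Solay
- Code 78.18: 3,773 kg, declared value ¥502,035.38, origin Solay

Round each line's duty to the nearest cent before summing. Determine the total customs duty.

¥40,508.12

Line 1 (31.03, Solay, 510 kg, ¥110,180.40):
Base rate for 31.03 is ¥7.91/kg.
Origin Solay qualifies under the Tyristan–Solay agreement and 31.03 is covered: preferential rate Free applies instead.
The additional-duty order on 31.03 targets Sereth, not Solay; it does not apply.
Duty = ¥110,180.40 × 0% = ¥0.00.
Line 2 (43.76, Solay, 71 pairs, ¥17,264.36):
Base rate for 43.76 is 2%.
Origin Solay is the FTA partner but 43.76 is not on the preference list; base rate stands.
Duty = ¥17,264.36 × 2% = ¥345.29.
Line 3 (78.18, Solay, 3,773 kg, ¥502,035.38):
Base rate for 78.18 is 13% + ¥2.98/kg.
Origin Solay qualifies under the Tyristan–Solay agreement and 78.18 is covered: preferential rate 8% applies instead.
Duty = ¥502,035.38 × 8% = ¥40,162.83.
Total = ¥0.00 + ¥345.29 + ¥40,162.83 = ¥40,508.12.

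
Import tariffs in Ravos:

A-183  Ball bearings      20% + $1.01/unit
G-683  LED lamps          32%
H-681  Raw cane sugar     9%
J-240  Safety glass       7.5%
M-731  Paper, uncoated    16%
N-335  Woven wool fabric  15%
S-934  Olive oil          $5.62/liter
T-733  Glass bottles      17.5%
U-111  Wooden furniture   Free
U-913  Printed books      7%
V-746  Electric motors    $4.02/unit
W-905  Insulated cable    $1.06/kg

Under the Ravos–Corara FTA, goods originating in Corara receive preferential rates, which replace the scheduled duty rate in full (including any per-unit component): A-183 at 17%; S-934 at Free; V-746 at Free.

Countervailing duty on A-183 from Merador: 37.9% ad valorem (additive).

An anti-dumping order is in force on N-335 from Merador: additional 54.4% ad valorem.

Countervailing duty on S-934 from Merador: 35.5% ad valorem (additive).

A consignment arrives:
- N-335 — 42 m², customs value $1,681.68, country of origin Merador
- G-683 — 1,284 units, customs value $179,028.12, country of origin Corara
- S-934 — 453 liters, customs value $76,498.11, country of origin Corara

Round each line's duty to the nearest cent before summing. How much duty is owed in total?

$58,456.09

Line 1 (N-335, Merador, 42 m², $1,681.68):
Base rate for N-335 is 15%.
Additional duty on N-335 from Merador: +54.4%. Applied ad valorem rate: 15% + 54.4% = 69.4%.
Duty = $1,681.68 × 69.4% = $1,167.09.
Line 2 (G-683, Corara, 1,284 units, $179,028.12):
Base rate for G-683 is 32%.
Origin Corara is the FTA partner but G-683 is not on the preference list; base rate stands.
Duty = $179,028.12 × 32% = $57,289.00.
Line 3 (S-934, Corara, 453 liters, $76,498.11):
Base rate for S-934 is $5.62/liter.
Origin Corara qualifies under the Ravos–Corara agreement and S-934 is covered: preferential rate Free applies instead.
The additional-duty order on S-934 targets Merador, not Corara; it does not apply.
Duty = $76,498.11 × 0% = $0.00.
Total = $1,167.09 + $57,289.00 + $0.00 = $58,456.09.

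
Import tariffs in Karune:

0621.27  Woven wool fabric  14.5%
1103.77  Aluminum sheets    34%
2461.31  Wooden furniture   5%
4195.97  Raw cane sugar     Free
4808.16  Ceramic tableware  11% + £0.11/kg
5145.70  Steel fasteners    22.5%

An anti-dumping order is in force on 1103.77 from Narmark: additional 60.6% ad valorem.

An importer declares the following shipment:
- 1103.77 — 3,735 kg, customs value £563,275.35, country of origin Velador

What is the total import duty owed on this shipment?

Line 1 (1103.77, Velador, 3,735 kg, £563,275.35):
Base rate for 1103.77 is 34%.
The additional-duty order on 1103.77 targets Narmark, not Velador; it does not apply.
Duty = £563,275.35 × 34% = £191,513.62.

£191,513.62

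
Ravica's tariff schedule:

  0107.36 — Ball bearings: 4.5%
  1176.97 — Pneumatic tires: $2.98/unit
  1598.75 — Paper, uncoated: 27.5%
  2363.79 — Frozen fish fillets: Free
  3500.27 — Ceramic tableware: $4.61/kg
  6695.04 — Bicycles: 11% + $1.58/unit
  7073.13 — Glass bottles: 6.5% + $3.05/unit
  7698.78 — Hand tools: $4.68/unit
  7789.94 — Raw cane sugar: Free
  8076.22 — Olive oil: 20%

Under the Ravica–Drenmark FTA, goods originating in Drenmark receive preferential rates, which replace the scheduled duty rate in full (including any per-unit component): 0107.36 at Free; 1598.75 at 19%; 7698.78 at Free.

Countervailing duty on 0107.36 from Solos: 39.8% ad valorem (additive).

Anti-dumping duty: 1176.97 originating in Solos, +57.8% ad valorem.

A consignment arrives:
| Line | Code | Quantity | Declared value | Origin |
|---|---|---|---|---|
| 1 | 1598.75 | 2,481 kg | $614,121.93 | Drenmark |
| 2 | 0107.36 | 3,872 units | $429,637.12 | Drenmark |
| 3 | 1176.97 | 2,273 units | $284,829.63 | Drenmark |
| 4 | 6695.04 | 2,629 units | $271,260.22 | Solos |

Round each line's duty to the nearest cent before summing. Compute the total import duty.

$157,449.15

Line 1 (1598.75, Drenmark, 2,481 kg, $614,121.93):
Base rate for 1598.75 is 27.5%.
Origin Drenmark qualifies under the Ravica–Drenmark agreement and 1598.75 is covered: preferential rate 19% applies instead.
Duty = $614,121.93 × 19% = $116,683.17.
Line 2 (0107.36, Drenmark, 3,872 units, $429,637.12):
Base rate for 0107.36 is 4.5%.
Origin Drenmark qualifies under the Ravica–Drenmark agreement and 0107.36 is covered: preferential rate Free applies instead.
The additional-duty order on 0107.36 targets Solos, not Drenmark; it does not apply.
Duty = $429,637.12 × 0% = $0.00.
Line 3 (1176.97, Drenmark, 2,273 units, $284,829.63):
Base rate for 1176.97 is $2.98/unit.
Origin Drenmark is the FTA partner but 1176.97 is not on the preference list; base rate stands.
The additional-duty order on 1176.97 targets Solos, not Drenmark; it does not apply.
Duty = 2,273 × $2.98 = $6,773.54.
Line 4 (6695.04, Solos, 2,629 units, $271,260.22):
Base rate for 6695.04 is 11% + $1.58/unit.
Duty = $271,260.22 × 11% + 2,629 × $1.58 = $33,992.44.
Total = $116,683.17 + $0.00 + $6,773.54 + $33,992.44 = $157,449.15.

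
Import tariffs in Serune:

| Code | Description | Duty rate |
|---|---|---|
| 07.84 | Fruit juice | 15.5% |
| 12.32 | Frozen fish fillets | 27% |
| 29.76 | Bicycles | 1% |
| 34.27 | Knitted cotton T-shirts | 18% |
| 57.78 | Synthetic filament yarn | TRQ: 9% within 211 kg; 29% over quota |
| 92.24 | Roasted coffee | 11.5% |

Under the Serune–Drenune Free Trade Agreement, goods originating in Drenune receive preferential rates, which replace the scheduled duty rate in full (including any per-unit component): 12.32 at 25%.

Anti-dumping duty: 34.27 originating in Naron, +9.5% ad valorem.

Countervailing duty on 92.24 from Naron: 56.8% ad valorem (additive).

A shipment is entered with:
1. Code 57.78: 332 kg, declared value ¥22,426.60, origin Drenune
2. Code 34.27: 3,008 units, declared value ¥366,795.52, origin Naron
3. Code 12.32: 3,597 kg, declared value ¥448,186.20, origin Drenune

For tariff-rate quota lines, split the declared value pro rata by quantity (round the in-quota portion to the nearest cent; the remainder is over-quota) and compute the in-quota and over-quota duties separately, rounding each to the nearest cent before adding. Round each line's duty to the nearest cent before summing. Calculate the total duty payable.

Line 1 (57.78, Drenune, 332 kg, ¥22,426.60):
Code 57.78 is under a tariff-rate quota (threshold 211 kg). In-quota: 211 kg at 9%; over-quota: 121 kg at 29%.
Pro-rata value split: in-quota = ¥22,426.60 × 211/332 = ¥14,253.05; over-quota = ¥22,426.60 − ¥14,253.05 = ¥8,173.55.
In-quota duty = ¥14,253.05 × 9% = ¥1,282.77. Over-quota duty = ¥8,173.55 × 29% = ¥2,370.33.
Line duty = ¥1,282.77 + ¥2,370.33 = ¥3,653.10.
Line 2 (34.27, Naron, 3,008 units, ¥366,795.52):
Base rate for 34.27 is 18%.
Additional duty on 34.27 from Naron: +9.5%. Applied ad valorem rate: 18% + 9.5% = 27.5%.
Duty = ¥366,795.52 × 27.5% = ¥100,868.77.
Line 3 (12.32, Drenune, 3,597 kg, ¥448,186.20):
Base rate for 12.32 is 27%.
Origin Drenune qualifies under the Serune–Drenune agreement and 12.32 is covered: preferential rate 25% applies instead.
Duty = ¥448,186.20 × 25% = ¥112,046.55.
Total = ¥3,653.10 + ¥100,868.77 + ¥112,046.55 = ¥216,568.42.

¥216,568.42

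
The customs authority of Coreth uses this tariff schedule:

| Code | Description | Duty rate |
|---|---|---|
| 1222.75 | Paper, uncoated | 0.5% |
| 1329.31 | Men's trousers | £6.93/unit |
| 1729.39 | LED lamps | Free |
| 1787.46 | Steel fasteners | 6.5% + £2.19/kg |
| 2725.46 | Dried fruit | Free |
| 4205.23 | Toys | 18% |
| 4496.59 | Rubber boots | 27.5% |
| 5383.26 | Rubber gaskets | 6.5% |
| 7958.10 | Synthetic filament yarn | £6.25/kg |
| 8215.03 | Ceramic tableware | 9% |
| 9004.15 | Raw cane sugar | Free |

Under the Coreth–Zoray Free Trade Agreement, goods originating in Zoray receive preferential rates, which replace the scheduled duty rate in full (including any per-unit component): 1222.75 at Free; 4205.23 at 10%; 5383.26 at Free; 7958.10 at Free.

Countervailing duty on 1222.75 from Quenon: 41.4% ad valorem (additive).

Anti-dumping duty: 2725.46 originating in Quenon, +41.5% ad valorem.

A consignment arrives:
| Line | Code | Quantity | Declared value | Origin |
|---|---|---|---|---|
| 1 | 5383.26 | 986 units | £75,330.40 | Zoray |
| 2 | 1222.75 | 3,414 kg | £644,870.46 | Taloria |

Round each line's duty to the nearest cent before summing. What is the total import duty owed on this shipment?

Line 1 (5383.26, Zoray, 986 units, £75,330.40):
Base rate for 5383.26 is 6.5%.
Origin Zoray qualifies under the Coreth–Zoray agreement and 5383.26 is covered: preferential rate Free applies instead.
Duty = £75,330.40 × 0% = £0.00.
Line 2 (1222.75, Taloria, 3,414 kg, £644,870.46):
Base rate for 1222.75 is 0.5%.
1222.75 has an FTA preferential rate, but origin Taloria is not Zoray; base rate stands.
The additional-duty order on 1222.75 targets Quenon, not Taloria; it does not apply.
Duty = £644,870.46 × 0.5% = £3,224.35.
Total = £0.00 + £3,224.35 = £3,224.35.

£3,224.35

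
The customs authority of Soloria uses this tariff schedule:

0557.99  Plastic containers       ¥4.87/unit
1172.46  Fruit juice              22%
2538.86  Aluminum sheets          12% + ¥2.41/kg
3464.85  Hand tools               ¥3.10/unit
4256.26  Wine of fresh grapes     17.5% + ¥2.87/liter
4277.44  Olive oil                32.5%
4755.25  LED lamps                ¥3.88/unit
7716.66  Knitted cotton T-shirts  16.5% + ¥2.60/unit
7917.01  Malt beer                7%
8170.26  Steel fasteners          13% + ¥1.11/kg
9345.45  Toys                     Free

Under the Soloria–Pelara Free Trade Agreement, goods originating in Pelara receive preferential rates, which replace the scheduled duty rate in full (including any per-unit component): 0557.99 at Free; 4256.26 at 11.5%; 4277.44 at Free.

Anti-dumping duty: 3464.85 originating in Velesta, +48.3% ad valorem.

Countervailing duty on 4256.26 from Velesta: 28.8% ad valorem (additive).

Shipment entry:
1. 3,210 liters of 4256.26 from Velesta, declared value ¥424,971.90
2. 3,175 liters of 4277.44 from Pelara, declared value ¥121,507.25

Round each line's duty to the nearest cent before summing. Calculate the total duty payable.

Line 1 (4256.26, Velesta, 3,210 liters, ¥424,971.90):
Base rate for 4256.26 is 17.5% + ¥2.87/liter.
4256.26 has an FTA preferential rate, but origin Velesta is not Pelara; base rate stands.
Additional duty on 4256.26 from Velesta: +28.8%. Applied ad valorem rate: 17.5% + 28.8% = 46.3%.
Duty = ¥424,971.90 × 46.3% + 3,210 × ¥2.87 = ¥205,974.69.
Line 2 (4277.44, Pelara, 3,175 liters, ¥121,507.25):
Base rate for 4277.44 is 32.5%.
Origin Pelara qualifies under the Soloria–Pelara agreement and 4277.44 is covered: preferential rate Free applies instead.
Duty = ¥121,507.25 × 0% = ¥0.00.
Total = ¥205,974.69 + ¥0.00 = ¥205,974.69.

¥205,974.69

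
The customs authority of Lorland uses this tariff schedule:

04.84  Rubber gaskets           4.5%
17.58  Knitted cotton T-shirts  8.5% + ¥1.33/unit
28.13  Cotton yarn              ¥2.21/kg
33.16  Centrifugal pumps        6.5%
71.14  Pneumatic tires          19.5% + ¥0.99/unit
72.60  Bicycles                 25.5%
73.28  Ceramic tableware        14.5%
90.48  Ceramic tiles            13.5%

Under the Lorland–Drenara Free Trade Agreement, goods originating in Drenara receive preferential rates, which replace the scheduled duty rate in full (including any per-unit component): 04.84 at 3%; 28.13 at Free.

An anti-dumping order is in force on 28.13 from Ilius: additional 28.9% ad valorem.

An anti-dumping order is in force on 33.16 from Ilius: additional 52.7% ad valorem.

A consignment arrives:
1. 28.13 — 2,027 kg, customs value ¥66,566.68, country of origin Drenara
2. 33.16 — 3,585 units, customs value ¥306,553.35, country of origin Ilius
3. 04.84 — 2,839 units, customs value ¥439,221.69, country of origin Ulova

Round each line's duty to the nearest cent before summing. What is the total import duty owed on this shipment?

¥201,244.56

Line 1 (28.13, Drenara, 2,027 kg, ¥66,566.68):
Base rate for 28.13 is ¥2.21/kg.
Origin Drenara qualifies under the Lorland–Drenara agreement and 28.13 is covered: preferential rate Free applies instead.
The additional-duty order on 28.13 targets Ilius, not Drenara; it does not apply.
Duty = ¥66,566.68 × 0% = ¥0.00.
Line 2 (33.16, Ilius, 3,585 units, ¥306,553.35):
Base rate for 33.16 is 6.5%.
Additional duty on 33.16 from Ilius: +52.7%. Applied ad valorem rate: 6.5% + 52.7% = 59.2%.
Duty = ¥306,553.35 × 59.2% = ¥181,479.58.
Line 3 (04.84, Ulova, 2,839 units, ¥439,221.69):
Base rate for 04.84 is 4.5%.
04.84 has an FTA preferential rate, but origin Ulova is not Drenara; base rate stands.
Duty = ¥439,221.69 × 4.5% = ¥19,764.98.
Total = ¥0.00 + ¥181,479.58 + ¥19,764.98 = ¥201,244.56.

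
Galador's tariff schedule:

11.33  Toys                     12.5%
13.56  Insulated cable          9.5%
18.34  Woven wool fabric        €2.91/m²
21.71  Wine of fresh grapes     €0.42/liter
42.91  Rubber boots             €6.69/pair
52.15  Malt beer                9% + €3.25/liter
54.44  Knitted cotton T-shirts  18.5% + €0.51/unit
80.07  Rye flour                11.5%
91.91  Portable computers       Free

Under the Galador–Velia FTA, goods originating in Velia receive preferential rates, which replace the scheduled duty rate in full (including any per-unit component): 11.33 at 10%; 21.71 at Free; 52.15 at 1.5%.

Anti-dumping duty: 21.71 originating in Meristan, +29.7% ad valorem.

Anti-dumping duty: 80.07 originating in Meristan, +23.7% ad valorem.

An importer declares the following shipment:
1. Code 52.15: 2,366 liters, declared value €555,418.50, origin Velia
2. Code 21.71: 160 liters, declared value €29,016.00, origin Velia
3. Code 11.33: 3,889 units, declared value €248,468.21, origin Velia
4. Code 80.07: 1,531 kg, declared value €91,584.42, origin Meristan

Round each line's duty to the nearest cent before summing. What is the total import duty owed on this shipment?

Line 1 (52.15, Velia, 2,366 liters, €555,418.50):
Base rate for 52.15 is 9% + €3.25/liter.
Origin Velia qualifies under the Galador–Velia agreement and 52.15 is covered: preferential rate 1.5% applies instead.
Duty = €555,418.50 × 1.5% = €8,331.28.
Line 2 (21.71, Velia, 160 liters, €29,016.00):
Base rate for 21.71 is €0.42/liter.
Origin Velia qualifies under the Galador–Velia agreement and 21.71 is covered: preferential rate Free applies instead.
The additional-duty order on 21.71 targets Meristan, not Velia; it does not apply.
Duty = €29,016.00 × 0% = €0.00.
Line 3 (11.33, Velia, 3,889 units, €248,468.21):
Base rate for 11.33 is 12.5%.
Origin Velia qualifies under the Galador–Velia agreement and 11.33 is covered: preferential rate 10% applies instead.
Duty = €248,468.21 × 10% = €24,846.82.
Line 4 (80.07, Meristan, 1,531 kg, €91,584.42):
Base rate for 80.07 is 11.5%.
Additional duty on 80.07 from Meristan: +23.7%. Applied ad valorem rate: 11.5% + 23.7% = 35.2%.
Duty = €91,584.42 × 35.2% = €32,237.72.
Total = €8,331.28 + €0.00 + €24,846.82 + €32,237.72 = €65,415.82.

€65,415.82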